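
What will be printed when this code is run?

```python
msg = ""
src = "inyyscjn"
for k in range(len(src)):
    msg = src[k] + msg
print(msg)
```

k=0: prepend 'i' → 'i'
k=1: prepend 'n' → 'ni'
k=2: prepend 'y' → 'yni'
k=3: prepend 'y' → 'yyni'
k=4: prepend 's' → 'syyni'
k=5: prepend 'c' → 'csyyni'
k=6: prepend 'j' → 'jcsyyni'
k=7: prepend 'n' → 'njcsyyni'

njcsyyni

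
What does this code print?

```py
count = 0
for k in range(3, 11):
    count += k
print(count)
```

52

k=3: count = 0+3 = 3
k=4: count = 3+4 = 7
k=5: count = 7+5 = 12
k=6: count = 12+6 = 18
k=7: count = 18+7 = 25
k=8: count = 25+8 = 33
k=9: count = 33+9 = 42
k=10: count = 42+10 = 52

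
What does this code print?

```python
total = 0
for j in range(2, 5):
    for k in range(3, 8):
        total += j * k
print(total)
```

j=2,k=3: total = 0+6 = 6
j=2,k=4: total = 6+8 = 14
j=2,k=5: total = 14+10 = 24
j=2,k=6: total = 24+12 = 36
j=2,k=7: total = 36+14 = 50
j=3,k=3: total = 50+9 = 59
j=3,k=4: total = 59+12 = 71
j=3,k=5: total = 71+15 = 86
j=3,k=6: total = 86+18 = 104
j=3,k=7: total = 104+21 = 125
j=4,k=3: total = 125+12 = 137
j=4,k=4: total = 137+16 = 153
j=4,k=5: total = 153+20 = 173
j=4,k=6: total = 173+24 = 197
j=4,k=7: total = 197+28 = 225

225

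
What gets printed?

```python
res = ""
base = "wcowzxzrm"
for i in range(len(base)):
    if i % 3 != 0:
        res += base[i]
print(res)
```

i=0: skip
i=1: add 'c' → 'c'
i=2: add 'o' → 'co'
i=3: skip
i=4: add 'z' → 'coz'
i=5: add 'x' → 'cozx'
i=6: skip
i=7: add 'r' → 'cozxr'
i=8: add 'm' → 'cozxrm'

cozxrm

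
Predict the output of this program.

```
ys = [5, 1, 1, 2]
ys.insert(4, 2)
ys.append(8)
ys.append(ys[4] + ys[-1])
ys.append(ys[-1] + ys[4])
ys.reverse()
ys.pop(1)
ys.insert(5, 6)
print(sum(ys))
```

insert 2 at 4 → [5, 1, 1, 2, 2]
append 8 → [5, 1, 1, 2, 2, 8]
append ys[4]+ys[-1] = 2+8 = 10 → [5, 1, 1, 2, 2, 8, 10]
append ys[-1]+ys[4] = 10+2 = 12 → [5, 1, 1, 2, 2, 8, 10, 12]
reverse → [12, 10, 8, 2, 2, 1, 1, 5]
pop(1) removes 10 → [12, 8, 2, 2, 1, 1, 5]
insert 6 at 5 → [12, 8, 2, 2, 1, 6, 1, 5]
sum = 37

37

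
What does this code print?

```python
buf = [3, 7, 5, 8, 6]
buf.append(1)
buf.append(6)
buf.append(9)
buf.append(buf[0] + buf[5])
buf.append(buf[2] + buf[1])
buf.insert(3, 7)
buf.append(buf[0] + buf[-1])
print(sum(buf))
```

append 1 → [3, 7, 5, 8, 6, 1]
append 6 → [3, 7, 5, 8, 6, 1, 6]
append 9 → [3, 7, 5, 8, 6, 1, 6, 9]
append buf[0]+buf[5] = 3+1 = 4 → [3, 7, 5, 8, 6, 1, 6, 9, 4]
append buf[2]+buf[1] = 5+7 = 12 → [3, 7, 5, 8, 6, 1, 6, 9, 4, 12]
insert 7 at 3 → [3, 7, 5, 7, 8, 6, 1, 6, 9, 4, 12]
append buf[0]+buf[-1] = 3+12 = 15 → [3, 7, 5, 7, 8, 6, 1, 6, 9, 4, 12, 15]
sum = 83

83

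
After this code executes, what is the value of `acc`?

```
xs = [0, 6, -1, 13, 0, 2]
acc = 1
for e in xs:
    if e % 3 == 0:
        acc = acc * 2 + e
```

20

e=0: %3==0, acc = 1*2+0 = 2
e=6: %3==0, acc = 2*2+6 = 10
e=-1: not %3==0
e=13: not %3==0
e=0: %3==0, acc = 10*2+0 = 20
e=2: not %3==0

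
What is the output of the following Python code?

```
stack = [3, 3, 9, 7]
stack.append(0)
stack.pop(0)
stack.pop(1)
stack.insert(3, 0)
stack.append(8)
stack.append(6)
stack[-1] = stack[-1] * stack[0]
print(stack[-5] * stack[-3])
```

0

append 0 → [3, 3, 9, 7, 0]
pop(0) removes 3 → [3, 9, 7, 0]
pop(1) removes 9 → [3, 7, 0]
insert 0 at 3 → [3, 7, 0, 0]
append 8 → [3, 7, 0, 0, 8]
append 6 → [3, 7, 0, 0, 8, 6]
stack[-1] = stack[-1]*stack[0] = 6*3 = 18 → [3, 7, 0, 0, 8, 18]
stack[-5]*stack[-3] = 7*0 = 0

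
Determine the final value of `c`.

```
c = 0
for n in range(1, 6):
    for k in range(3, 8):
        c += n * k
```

375

n=1,k=3: c = 0+3 = 3
n=1,k=4: c = 3+4 = 7
n=1,k=5: c = 7+5 = 12
n=1,k=6: c = 12+6 = 18
n=1,k=7: c = 18+7 = 25
n=2,k=3: c = 25+6 = 31
n=2,k=4: c = 31+8 = 39
n=2,k=5: c = 39+10 = 49
n=2,k=6: c = 49+12 = 61
n=2,k=7: c = 61+14 = 75
n=3,k=3: c = 75+9 = 84
n=3,k=4: c = 84+12 = 96
n=3,k=5: c = 96+15 = 111
n=3,k=6: c = 111+18 = 129
n=3,k=7: c = 129+21 = 150
n=4,k=3: c = 150+12 = 162
n=4,k=4: c = 162+16 = 178
n=4,k=5: c = 178+20 = 198
n=4,k=6: c = 198+24 = 222
n=4,k=7: c = 222+28 = 250
n=5,k=3: c = 250+15 = 265
n=5,k=4: c = 265+20 = 285
n=5,k=5: c = 285+25 = 310
n=5,k=6: c = 310+30 = 340
n=5,k=7: c = 340+35 = 375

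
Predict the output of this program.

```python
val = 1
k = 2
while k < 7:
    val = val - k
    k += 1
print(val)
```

k=2: val = 1-2 = -1
k=3: val = (-1)-3 = -4
k=4: val = (-4)-4 = -8
k=5: val = (-8)-5 = -13
k=6: val = (-13)-6 = -19

-19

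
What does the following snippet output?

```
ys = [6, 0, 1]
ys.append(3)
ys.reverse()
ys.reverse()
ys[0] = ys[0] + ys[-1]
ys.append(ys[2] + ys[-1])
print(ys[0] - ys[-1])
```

append 3 → [6, 0, 1, 3]
reverse → [3, 1, 0, 6]
reverse → [6, 0, 1, 3]
ys[0] = ys[0]+ys[-1] = 6+3 = 9 → [9, 0, 1, 3]
append ys[2]+ys[-1] = 1+3 = 4 → [9, 0, 1, 3, 4]
ys[0]-ys[-1] = 9-4 = 5

5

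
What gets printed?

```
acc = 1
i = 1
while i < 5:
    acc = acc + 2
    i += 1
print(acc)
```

9

i=1: acc = 1+2 = 3
i=2: acc = 3+2 = 5
i=3: acc = 5+2 = 7
i=4: acc = 7+2 = 9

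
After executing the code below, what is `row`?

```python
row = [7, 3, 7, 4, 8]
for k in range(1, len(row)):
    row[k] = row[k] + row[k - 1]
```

k=1: row[1] = 3+7 = 10 → [7, 10, 7, 4, 8]
k=2: row[2] = 7+10 = 17 → [7, 10, 17, 4, 8]
k=3: row[3] = 4+17 = 21 → [7, 10, 17, 21, 8]
k=4: row[4] = 8+21 = 29 → [7, 10, 17, 21, 29]

[7, 10, 17, 21, 29]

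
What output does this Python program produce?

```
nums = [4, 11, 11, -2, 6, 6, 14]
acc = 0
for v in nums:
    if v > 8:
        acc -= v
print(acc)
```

-36

v=4: not >8
v=11: >8, acc = 0-11 = -11
v=11: >8, acc = (-11)-11 = -22
v=-2: not >8
v=6: not >8
v=6: not >8
v=14: >8, acc = (-22)-14 = -36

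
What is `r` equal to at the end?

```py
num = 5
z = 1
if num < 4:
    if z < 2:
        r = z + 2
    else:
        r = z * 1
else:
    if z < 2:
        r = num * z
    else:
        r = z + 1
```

num=5, z=1
num < 4 is False; z < 2 is True
→ r = num * z = 5

5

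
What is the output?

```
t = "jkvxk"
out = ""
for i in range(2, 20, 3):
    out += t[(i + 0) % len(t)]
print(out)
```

vjxkkv

i=2: add t[2]='v' → 'v'
i=5: add t[0]='j' → 'vj'
i=8: add t[3]='x' → 'vjx'
i=11: add t[1]='k' → 'vjxk'
i=14: add t[4]='k' → 'vjxkk'
i=17: add t[2]='v' → 'vjxkkv'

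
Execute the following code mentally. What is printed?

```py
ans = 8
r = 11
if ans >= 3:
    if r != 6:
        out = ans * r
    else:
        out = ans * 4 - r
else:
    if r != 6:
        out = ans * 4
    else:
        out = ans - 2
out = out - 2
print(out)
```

86

ans=8, r=11
ans >= 3 is True; r != 6 is True
→ out = ans * r = 88
out = 88-2 = 86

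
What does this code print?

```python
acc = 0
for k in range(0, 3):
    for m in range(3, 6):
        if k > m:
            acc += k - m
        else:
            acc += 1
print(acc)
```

9

k=0,m=3: not 0>3, acc = 0+1 = 1
k=0,m=4: not 0>4, acc = 1+1 = 2
k=0,m=5: not 0>5, acc = 2+1 = 3
k=1,m=3: not 1>3, acc = 3+1 = 4
k=1,m=4: not 1>4, acc = 4+1 = 5
k=1,m=5: not 1>5, acc = 5+1 = 6
k=2,m=3: not 2>3, acc = 6+1 = 7
k=2,m=4: not 2>4, acc = 7+1 = 8
k=2,m=5: not 2>5, acc = 8+1 = 9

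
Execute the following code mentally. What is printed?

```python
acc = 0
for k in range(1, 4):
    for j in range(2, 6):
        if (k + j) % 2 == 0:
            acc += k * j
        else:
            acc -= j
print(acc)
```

24

k=1,j=2: odd sum, acc = 0-2 = -2
k=1,j=3: even sum, acc = (-2)+3 = 1
k=1,j=4: odd sum, acc = 1-4 = -3
k=1,j=5: even sum, acc = (-3)+5 = 2
k=2,j=2: even sum, acc = 2+4 = 6
k=2,j=3: odd sum, acc = 6-3 = 3
k=2,j=4: even sum, acc = 3+8 = 11
k=2,j=5: odd sum, acc = 11-5 = 6
k=3,j=2: odd sum, acc = 6-2 = 4
k=3,j=3: even sum, acc = 4+9 = 13
k=3,j=4: odd sum, acc = 13-4 = 9
k=3,j=5: even sum, acc = 9+15 = 24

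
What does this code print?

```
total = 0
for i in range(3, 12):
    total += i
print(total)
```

63

i=3: total = 0+3 = 3
i=4: total = 3+4 = 7
i=5: total = 7+5 = 12
i=6: total = 12+6 = 18
i=7: total = 18+7 = 25
i=8: total = 25+8 = 33
i=9: total = 33+9 = 42
i=10: total = 42+10 = 52
i=11: total = 52+11 = 63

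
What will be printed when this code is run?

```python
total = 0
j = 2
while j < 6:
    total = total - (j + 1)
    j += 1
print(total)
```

j=2: total = 0-3 = -3
j=3: total = (-3)-4 = -7
j=4: total = (-7)-5 = -12
j=5: total = (-12)-6 = -18

-18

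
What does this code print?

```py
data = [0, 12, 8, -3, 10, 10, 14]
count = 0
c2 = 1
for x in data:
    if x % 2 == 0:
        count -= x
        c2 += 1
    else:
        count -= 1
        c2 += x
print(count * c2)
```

x=0: even, count = 0-0 = 0; c2=2
x=12: even, count = 0-12 = -12; c2=3
x=8: even, count = (-12)-8 = -20; c2=4
x=-3: not even, count = (-20)-1 = -21; c2=1
x=10: even, count = (-21)-10 = -31; c2=2
x=10: even, count = (-31)-10 = -41; c2=3
x=14: even, count = (-41)-14 = -55; c2=4
count*c2 = (-55)*4 = -220

-220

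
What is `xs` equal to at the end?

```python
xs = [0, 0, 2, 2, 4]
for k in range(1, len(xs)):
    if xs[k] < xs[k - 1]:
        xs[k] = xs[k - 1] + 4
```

[0, 0, 2, 2, 4]

k=1: 0>=0, unchanged → [0, 0, 2, 2, 4]
k=2: 2>=0, unchanged → [0, 0, 2, 2, 4]
k=3: 2>=2, unchanged → [0, 0, 2, 2, 4]
k=4: 4>=2, unchanged → [0, 0, 2, 2, 4]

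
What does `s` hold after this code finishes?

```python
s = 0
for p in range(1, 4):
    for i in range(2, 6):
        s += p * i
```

84

p=1,i=2: s = 0+2 = 2
p=1,i=3: s = 2+3 = 5
p=1,i=4: s = 5+4 = 9
p=1,i=5: s = 9+5 = 14
p=2,i=2: s = 14+4 = 18
p=2,i=3: s = 18+6 = 24
p=2,i=4: s = 24+8 = 32
p=2,i=5: s = 32+10 = 42
p=3,i=2: s = 42+6 = 48
p=3,i=3: s = 48+9 = 57
p=3,i=4: s = 57+12 = 69
p=3,i=5: s = 69+15 = 84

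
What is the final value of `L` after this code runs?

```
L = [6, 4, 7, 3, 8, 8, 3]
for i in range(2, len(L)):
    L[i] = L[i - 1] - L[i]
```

i=2: L[2] = 4-7 = -3 → [6, 4, -3, 3, 8, 8, 3]
i=3: L[3] = (-3)-3 = -6 → [6, 4, -3, -6, 8, 8, 3]
i=4: L[4] = (-6)-8 = -14 → [6, 4, -3, -6, -14, 8, 3]
i=5: L[5] = (-14)-8 = -22 → [6, 4, -3, -6, -14, -22, 3]
i=6: L[6] = (-22)-3 = -25 → [6, 4, -3, -6, -14, -22, -25]

[6, 4, -3, -6, -14, -22, -25]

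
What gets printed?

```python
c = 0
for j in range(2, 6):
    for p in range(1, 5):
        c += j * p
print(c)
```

140

j=2,p=1: c = 0+2 = 2
j=2,p=2: c = 2+4 = 6
j=2,p=3: c = 6+6 = 12
j=2,p=4: c = 12+8 = 20
j=3,p=1: c = 20+3 = 23
j=3,p=2: c = 23+6 = 29
j=3,p=3: c = 29+9 = 38
j=3,p=4: c = 38+12 = 50
j=4,p=1: c = 50+4 = 54
j=4,p=2: c = 54+8 = 62
j=4,p=3: c = 62+12 = 74
j=4,p=4: c = 74+16 = 90
j=5,p=1: c = 90+5 = 95
j=5,p=2: c = 95+10 = 105
j=5,p=3: c = 105+15 = 120
j=5,p=4: c = 120+20 = 140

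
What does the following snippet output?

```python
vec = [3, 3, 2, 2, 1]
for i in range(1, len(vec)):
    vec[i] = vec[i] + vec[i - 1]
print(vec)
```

[3, 6, 8, 10, 11]

i=1: vec[1] = 3+3 = 6 → [3, 6, 2, 2, 1]
i=2: vec[2] = 2+6 = 8 → [3, 6, 8, 2, 1]
i=3: vec[3] = 2+8 = 10 → [3, 6, 8, 10, 1]
i=4: vec[4] = 1+10 = 11 → [3, 6, 8, 10, 11]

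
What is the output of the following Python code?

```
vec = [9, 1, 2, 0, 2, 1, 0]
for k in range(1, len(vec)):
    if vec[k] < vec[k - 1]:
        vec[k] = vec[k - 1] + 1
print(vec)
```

[9, 10, 11, 12, 13, 14, 15]

k=1: 1<9, vec[1] = 9+1 = 10 → [9, 10, 2, 0, 2, 1, 0]
k=2: 2<10, vec[2] = 10+1 = 11 → [9, 10, 11, 0, 2, 1, 0]
k=3: 0<11, vec[3] = 11+1 = 12 → [9, 10, 11, 12, 2, 1, 0]
k=4: 2<12, vec[4] = 12+1 = 13 → [9, 10, 11, 12, 13, 1, 0]
k=5: 1<13, vec[5] = 13+1 = 14 → [9, 10, 11, 12, 13, 14, 0]
k=6: 0<14, vec[6] = 14+1 = 15 → [9, 10, 11, 12, 13, 14, 15]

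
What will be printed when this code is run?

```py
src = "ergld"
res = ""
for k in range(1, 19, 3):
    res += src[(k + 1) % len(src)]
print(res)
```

k=1: add src[2]='g' → 'g'
k=4: add src[0]='e' → 'ge'
k=7: add src[3]='l' → 'gel'
k=10: add src[1]='r' → 'gelr'
k=13: add src[4]='d' → 'gelrd'
k=16: add src[2]='g' → 'gelrdg'

gelrdg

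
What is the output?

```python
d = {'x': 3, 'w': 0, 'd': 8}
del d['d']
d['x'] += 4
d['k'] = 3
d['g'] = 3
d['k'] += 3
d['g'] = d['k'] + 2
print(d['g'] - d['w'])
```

del 'd' → {'x': 3, 'w': 0}
d['x'] = 3+4 = 7 → {'x': 7, 'w': 0}
d['k'] = 3 → {'x': 7, 'w': 0, 'k': 3}
d['g'] = 3 → {'x': 7, 'w': 0, 'k': 3, 'g': 3}
d['k'] = 3+3 = 6 → {'x': 7, 'w': 0, 'k': 6, 'g': 3}
d['g'] = d['k']+2 = 8 → {'x': 7, 'w': 0, 'k': 6, 'g': 8}
d['g']-d['w'] = 8-0 = 8

8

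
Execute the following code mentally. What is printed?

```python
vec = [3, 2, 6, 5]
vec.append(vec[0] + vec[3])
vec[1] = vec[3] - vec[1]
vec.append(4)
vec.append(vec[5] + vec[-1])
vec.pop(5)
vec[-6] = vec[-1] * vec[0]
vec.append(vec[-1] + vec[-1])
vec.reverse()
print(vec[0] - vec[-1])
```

-8

append vec[0]+vec[3] = 3+5 = 8 → [3, 2, 6, 5, 8]
vec[1] = vec[3]-vec[1] = 5-2 = 3 → [3, 3, 6, 5, 8]
append 4 → [3, 3, 6, 5, 8, 4]
append vec[5]+vec[-1] = 4+4 = 8 → [3, 3, 6, 5, 8, 4, 8]
pop(5) removes 4 → [3, 3, 6, 5, 8, 8]
vec[-6] = vec[-1]*vec[0] = 8*3 = 24 → [24, 3, 6, 5, 8, 8]
append vec[-1]+vec[-1] = 8+8 = 16 → [24, 3, 6, 5, 8, 8, 16]
reverse → [16, 8, 8, 5, 6, 3, 24]
vec[0]-vec[-1] = 16-24 = -8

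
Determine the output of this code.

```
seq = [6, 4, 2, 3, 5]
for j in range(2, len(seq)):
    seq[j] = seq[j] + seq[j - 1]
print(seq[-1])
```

j=2: seq[2] = 2+4 = 6 → [6, 4, 6, 3, 5]
j=3: seq[3] = 3+6 = 9 → [6, 4, 6, 9, 5]
j=4: seq[4] = 5+9 = 14 → [6, 4, 6, 9, 14]

14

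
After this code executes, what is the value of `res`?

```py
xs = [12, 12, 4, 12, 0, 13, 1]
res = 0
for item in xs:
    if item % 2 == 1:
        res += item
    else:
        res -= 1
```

9

item=12: not odd, res = 0-1 = -1
item=12: not odd, res = (-1)-1 = -2
item=4: not odd, res = (-2)-1 = -3
item=12: not odd, res = (-3)-1 = -4
item=0: not odd, res = (-4)-1 = -5
item=13: odd, res = (-5)+13 = 8
item=1: odd, res = 8+1 = 9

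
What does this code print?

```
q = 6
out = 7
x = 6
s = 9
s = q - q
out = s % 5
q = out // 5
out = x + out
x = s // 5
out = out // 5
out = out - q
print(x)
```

s = 6-6 = 0
out = 0%5 = 0
q = 0//5 = 0
out = 6+0 = 6
x = 0//5 = 0
out = 6//5 = 1
out = 1-0 = 1

0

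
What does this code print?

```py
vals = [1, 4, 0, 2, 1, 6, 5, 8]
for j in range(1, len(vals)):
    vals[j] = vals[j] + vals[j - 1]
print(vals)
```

j=1: vals[1] = 4+1 = 5 → [1, 5, 0, 2, 1, 6, 5, 8]
j=2: vals[2] = 0+5 = 5 → [1, 5, 5, 2, 1, 6, 5, 8]
j=3: vals[3] = 2+5 = 7 → [1, 5, 5, 7, 1, 6, 5, 8]
j=4: vals[4] = 1+7 = 8 → [1, 5, 5, 7, 8, 6, 5, 8]
j=5: vals[5] = 6+8 = 14 → [1, 5, 5, 7, 8, 14, 5, 8]
j=6: vals[6] = 5+14 = 19 → [1, 5, 5, 7, 8, 14, 19, 8]
j=7: vals[7] = 8+19 = 27 → [1, 5, 5, 7, 8, 14, 19, 27]

[1, 5, 5, 7, 8, 14, 19, 27]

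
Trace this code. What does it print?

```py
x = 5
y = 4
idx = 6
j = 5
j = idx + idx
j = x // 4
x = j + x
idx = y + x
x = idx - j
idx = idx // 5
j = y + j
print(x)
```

j = 6+6 = 12
j = 5//4 = 1
x = 1+5 = 6
idx = 4+6 = 10
x = 10-1 = 9
idx = 10//5 = 2
j = 4+1 = 5

9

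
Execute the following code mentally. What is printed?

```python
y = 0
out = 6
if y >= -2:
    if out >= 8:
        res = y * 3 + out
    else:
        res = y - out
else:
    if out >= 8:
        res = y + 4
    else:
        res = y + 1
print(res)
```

y=0, out=6
y >= -2 is True; out >= 8 is False
→ res = y - out = -6

-6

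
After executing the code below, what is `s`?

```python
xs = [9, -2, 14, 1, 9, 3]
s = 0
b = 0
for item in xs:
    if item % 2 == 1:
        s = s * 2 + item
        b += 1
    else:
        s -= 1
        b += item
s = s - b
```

65

item=9: odd, s = 0*2+9 = 9; b=1
item=-2: not odd, s = 9-1 = 8; b=-1
item=14: not odd, s = 8-1 = 7; b=13
item=1: odd, s = 7*2+1 = 15; b=14
item=9: odd, s = 15*2+9 = 39; b=15
item=3: odd, s = 39*2+3 = 81; b=16
s-b = 81-16 = 65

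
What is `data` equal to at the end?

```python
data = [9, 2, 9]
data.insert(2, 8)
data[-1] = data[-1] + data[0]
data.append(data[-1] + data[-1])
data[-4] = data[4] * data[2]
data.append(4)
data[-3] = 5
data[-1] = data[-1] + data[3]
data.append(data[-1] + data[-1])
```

insert 8 at 2 → [9, 2, 8, 9]
data[-1] = data[-1]+data[0] = 9+9 = 18 → [9, 2, 8, 18]
append data[-1]+data[-1] = 18+18 = 36 → [9, 2, 8, 18, 36]
data[-4] = data[4]*data[2] = 36*8 = 288 → [9, 288, 8, 18, 36]
append 4 → [9, 288, 8, 18, 36, 4]
data[-3] = 5 → [9, 288, 8, 5, 36, 4]
data[-1] = data[-1]+data[3] = 4+5 = 9 → [9, 288, 8, 5, 36, 9]
append data[-1]+data[-1] = 9+9 = 18 → [9, 288, 8, 5, 36, 9, 18]

[9, 288, 8, 5, 36, 9, 18]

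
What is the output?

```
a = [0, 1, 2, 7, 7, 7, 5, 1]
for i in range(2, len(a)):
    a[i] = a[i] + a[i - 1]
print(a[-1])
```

30

i=2: a[2] = 2+1 = 3 → [0, 1, 3, 7, 7, 7, 5, 1]
i=3: a[3] = 7+3 = 10 → [0, 1, 3, 10, 7, 7, 5, 1]
i=4: a[4] = 7+10 = 17 → [0, 1, 3, 10, 17, 7, 5, 1]
i=5: a[5] = 7+17 = 24 → [0, 1, 3, 10, 17, 24, 5, 1]
i=6: a[6] = 5+24 = 29 → [0, 1, 3, 10, 17, 24, 29, 1]
i=7: a[7] = 1+29 = 30 → [0, 1, 3, 10, 17, 24, 29, 30]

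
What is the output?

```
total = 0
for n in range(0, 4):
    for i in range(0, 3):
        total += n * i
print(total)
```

18

n=0,i=0: total = 0+0 = 0
n=0,i=1: total = 0+0 = 0
n=0,i=2: total = 0+0 = 0
n=1,i=0: total = 0+0 = 0
n=1,i=1: total = 0+1 = 1
n=1,i=2: total = 1+2 = 3
n=2,i=0: total = 3+0 = 3
n=2,i=1: total = 3+2 = 5
n=2,i=2: total = 5+4 = 9
n=3,i=0: total = 9+0 = 9
n=3,i=1: total = 9+3 = 12
n=3,i=2: total = 12+6 = 18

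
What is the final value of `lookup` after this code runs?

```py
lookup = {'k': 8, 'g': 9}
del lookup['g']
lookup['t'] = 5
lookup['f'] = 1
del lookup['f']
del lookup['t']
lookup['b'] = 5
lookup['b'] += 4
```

{'k': 8, 'b': 9}

del 'g' → {'k': 8}
lookup['t'] = 5 → {'k': 8, 't': 5}
lookup['f'] = 1 → {'k': 8, 't': 5, 'f': 1}
del 'f' → {'k': 8, 't': 5}
del 't' → {'k': 8}
lookup['b'] = 5 → {'k': 8, 'b': 5}
lookup['b'] = 5+4 = 9 → {'k': 8, 'b': 9}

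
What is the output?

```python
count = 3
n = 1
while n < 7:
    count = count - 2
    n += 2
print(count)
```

-3

n=1: count = 3-2 = 1
n=3: count = 1-2 = -1
n=5: count = (-1)-2 = -3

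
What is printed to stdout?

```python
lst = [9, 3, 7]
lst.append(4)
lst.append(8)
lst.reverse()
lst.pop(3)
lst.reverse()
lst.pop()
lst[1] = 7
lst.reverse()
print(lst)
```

[4, 7, 9]

append 4 → [9, 3, 7, 4]
append 8 → [9, 3, 7, 4, 8]
reverse → [8, 4, 7, 3, 9]
pop(3) removes 3 → [8, 4, 7, 9]
reverse → [9, 7, 4, 8]
pop() removes 8 → [9, 7, 4]
lst[1] = 7 → [9, 7, 4]
reverse → [4, 7, 9]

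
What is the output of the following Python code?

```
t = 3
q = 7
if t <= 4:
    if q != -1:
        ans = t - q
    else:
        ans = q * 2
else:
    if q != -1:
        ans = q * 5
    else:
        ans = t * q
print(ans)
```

-4

t=3, q=7
t <= 4 is True; q != -1 is True
→ ans = t - q = -4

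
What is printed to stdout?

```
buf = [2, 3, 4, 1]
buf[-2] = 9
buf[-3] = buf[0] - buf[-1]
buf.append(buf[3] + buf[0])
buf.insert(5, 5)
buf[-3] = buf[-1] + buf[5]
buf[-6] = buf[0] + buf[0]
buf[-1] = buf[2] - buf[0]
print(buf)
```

[4, 1, 9, 10, 3, 5]

buf[-2] = 9 → [2, 3, 9, 1]
buf[-3] = buf[0]-buf[-1] = 2-1 = 1 → [2, 1, 9, 1]
append buf[3]+buf[0] = 1+2 = 3 → [2, 1, 9, 1, 3]
insert 5 at 5 → [2, 1, 9, 1, 3, 5]
buf[-3] = buf[-1]+buf[5] = 5+5 = 10 → [2, 1, 9, 10, 3, 5]
buf[-6] = buf[0]+buf[0] = 2+2 = 4 → [4, 1, 9, 10, 3, 5]
buf[-1] = buf[2]-buf[0] = 9-4 = 5 → [4, 1, 9, 10, 3, 5]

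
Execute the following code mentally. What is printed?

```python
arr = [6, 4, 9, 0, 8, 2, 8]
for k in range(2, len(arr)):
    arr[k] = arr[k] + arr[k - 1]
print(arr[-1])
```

31

k=2: arr[2] = 9+4 = 13 → [6, 4, 13, 0, 8, 2, 8]
k=3: arr[3] = 0+13 = 13 → [6, 4, 13, 13, 8, 2, 8]
k=4: arr[4] = 8+13 = 21 → [6, 4, 13, 13, 21, 2, 8]
k=5: arr[5] = 2+21 = 23 → [6, 4, 13, 13, 21, 23, 8]
k=6: arr[6] = 8+23 = 31 → [6, 4, 13, 13, 21, 23, 31]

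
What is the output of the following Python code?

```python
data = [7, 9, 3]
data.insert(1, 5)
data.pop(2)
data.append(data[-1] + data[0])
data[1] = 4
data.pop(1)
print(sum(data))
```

insert 5 at 1 → [7, 5, 9, 3]
pop(2) removes 9 → [7, 5, 3]
append data[-1]+data[0] = 3+7 = 10 → [7, 5, 3, 10]
data[1] = 4 → [7, 4, 3, 10]
pop(1) removes 4 → [7, 3, 10]
sum = 20

20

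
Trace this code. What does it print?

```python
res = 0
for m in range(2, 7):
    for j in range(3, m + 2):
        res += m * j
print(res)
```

315

m=2,j=3: res = 0+6 = 6
m=3,j=3: res = 6+9 = 15
m=3,j=4: res = 15+12 = 27
m=4,j=3: res = 27+12 = 39
m=4,j=4: res = 39+16 = 55
m=4,j=5: res = 55+20 = 75
m=5,j=3: res = 75+15 = 90
m=5,j=4: res = 90+20 = 110
m=5,j=5: res = 110+25 = 135
m=5,j=6: res = 135+30 = 165
m=6,j=3: res = 165+18 = 183
m=6,j=4: res = 183+24 = 207
m=6,j=5: res = 207+30 = 237
m=6,j=6: res = 237+36 = 273
m=6,j=7: res = 273+42 = 315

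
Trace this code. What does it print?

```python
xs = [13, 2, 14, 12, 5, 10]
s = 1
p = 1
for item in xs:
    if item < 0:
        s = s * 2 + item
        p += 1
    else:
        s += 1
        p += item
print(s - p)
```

-50

item=13: not <0, s = 1+1 = 2; p=14
item=2: not <0, s = 2+1 = 3; p=16
item=14: not <0, s = 3+1 = 4; p=30
item=12: not <0, s = 4+1 = 5; p=42
item=5: not <0, s = 5+1 = 6; p=47
item=10: not <0, s = 6+1 = 7; p=57
s-p = 7-57 = -50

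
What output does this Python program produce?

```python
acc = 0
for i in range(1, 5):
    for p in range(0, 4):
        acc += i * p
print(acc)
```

i=1,p=0: acc = 0+0 = 0
i=1,p=1: acc = 0+1 = 1
i=1,p=2: acc = 1+2 = 3
i=1,p=3: acc = 3+3 = 6
i=2,p=0: acc = 6+0 = 6
i=2,p=1: acc = 6+2 = 8
i=2,p=2: acc = 8+4 = 12
i=2,p=3: acc = 12+6 = 18
i=3,p=0: acc = 18+0 = 18
i=3,p=1: acc = 18+3 = 21
i=3,p=2: acc = 21+6 = 27
i=3,p=3: acc = 27+9 = 36
i=4,p=0: acc = 36+0 = 36
i=4,p=1: acc = 36+4 = 40
i=4,p=2: acc = 40+8 = 48
i=4,p=3: acc = 48+12 = 60

60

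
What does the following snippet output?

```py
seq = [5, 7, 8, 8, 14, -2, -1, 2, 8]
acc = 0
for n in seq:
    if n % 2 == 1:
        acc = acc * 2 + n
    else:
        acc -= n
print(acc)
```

n=5: odd, acc = 0*2+5 = 5
n=7: odd, acc = 5*2+7 = 17
n=8: not odd, acc = 17-8 = 9
n=8: not odd, acc = 9-8 = 1
n=14: not odd, acc = 1-14 = -13
n=-2: not odd, acc = (-13)-(-2) = -11
n=-1: odd, acc = (-11)*2+(-1) = -23
n=2: not odd, acc = (-23)-2 = -25
n=8: not odd, acc = (-25)-8 = -33

-33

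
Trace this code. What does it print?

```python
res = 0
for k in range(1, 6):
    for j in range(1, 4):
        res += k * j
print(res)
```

90

k=1,j=1: res = 0+1 = 1
k=1,j=2: res = 1+2 = 3
k=1,j=3: res = 3+3 = 6
k=2,j=1: res = 6+2 = 8
k=2,j=2: res = 8+4 = 12
k=2,j=3: res = 12+6 = 18
k=3,j=1: res = 18+3 = 21
k=3,j=2: res = 21+6 = 27
k=3,j=3: res = 27+9 = 36
k=4,j=1: res = 36+4 = 40
k=4,j=2: res = 40+8 = 48
k=4,j=3: res = 48+12 = 60
k=5,j=1: res = 60+5 = 65
k=5,j=2: res = 65+10 = 75
k=5,j=3: res = 75+15 = 90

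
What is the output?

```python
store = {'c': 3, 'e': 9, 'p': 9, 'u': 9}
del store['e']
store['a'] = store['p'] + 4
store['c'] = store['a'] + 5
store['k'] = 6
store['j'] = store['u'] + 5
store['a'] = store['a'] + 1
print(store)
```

del 'e' → {'c': 3, 'p': 9, 'u': 9}
store['a'] = store['p']+4 = 13 → {'c': 3, 'p': 9, 'u': 9, 'a': 13}
store['c'] = store['a']+5 = 18 → {'c': 18, 'p': 9, 'u': 9, 'a': 13}
store['k'] = 6 → {'c': 18, 'p': 9, 'u': 9, 'a': 13, 'k': 6}
store['j'] = store['u']+5 = 14 → {'c': 18, 'p': 9, 'u': 9, 'a': 13, 'k': 6, 'j': 14}
store['a'] = store['a']+1 = 14 → {'c': 18, 'p': 9, 'u': 9, 'a': 14, 'k': 6, 'j': 14}

{'c': 18, 'p': 9, 'u': 9, 'a': 14, 'k': 6, 'j': 14}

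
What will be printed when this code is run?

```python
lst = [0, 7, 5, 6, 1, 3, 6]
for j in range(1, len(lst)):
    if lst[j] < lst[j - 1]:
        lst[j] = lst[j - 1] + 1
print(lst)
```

[0, 7, 8, 9, 10, 11, 12]

j=1: 7>=0, unchanged → [0, 7, 5, 6, 1, 3, 6]
j=2: 5<7, lst[2] = 7+1 = 8 → [0, 7, 8, 6, 1, 3, 6]
j=3: 6<8, lst[3] = 8+1 = 9 → [0, 7, 8, 9, 1, 3, 6]
j=4: 1<9, lst[4] = 9+1 = 10 → [0, 7, 8, 9, 10, 3, 6]
j=5: 3<10, lst[5] = 10+1 = 11 → [0, 7, 8, 9, 10, 11, 6]
j=6: 6<11, lst[6] = 11+1 = 12 → [0, 7, 8, 9, 10, 11, 12]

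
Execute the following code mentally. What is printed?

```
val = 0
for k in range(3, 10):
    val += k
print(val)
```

k=3: val = 0+3 = 3
k=4: val = 3+4 = 7
k=5: val = 7+5 = 12
k=6: val = 12+6 = 18
k=7: val = 18+7 = 25
k=8: val = 25+8 = 33
k=9: val = 33+9 = 42

42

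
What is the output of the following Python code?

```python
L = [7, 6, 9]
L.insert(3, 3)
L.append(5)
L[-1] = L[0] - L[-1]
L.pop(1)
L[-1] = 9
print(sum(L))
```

28

insert 3 at 3 → [7, 6, 9, 3]
append 5 → [7, 6, 9, 3, 5]
L[-1] = L[0]-L[-1] = 7-5 = 2 → [7, 6, 9, 3, 2]
pop(1) removes 6 → [7, 9, 3, 2]
L[-1] = 9 → [7, 9, 3, 9]
sum = 28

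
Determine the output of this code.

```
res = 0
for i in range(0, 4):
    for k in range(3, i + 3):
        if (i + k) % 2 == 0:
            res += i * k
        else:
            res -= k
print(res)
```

28

i=1,k=3: even sum, res = 0+3 = 3
i=2,k=3: odd sum, res = 3-3 = 0
i=2,k=4: even sum, res = 0+8 = 8
i=3,k=3: even sum, res = 8+9 = 17
i=3,k=4: odd sum, res = 17-4 = 13
i=3,k=5: even sum, res = 13+15 = 28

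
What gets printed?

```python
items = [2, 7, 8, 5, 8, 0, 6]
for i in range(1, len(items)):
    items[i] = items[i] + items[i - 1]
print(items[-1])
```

36

i=1: items[1] = 7+2 = 9 → [2, 9, 8, 5, 8, 0, 6]
i=2: items[2] = 8+9 = 17 → [2, 9, 17, 5, 8, 0, 6]
i=3: items[3] = 5+17 = 22 → [2, 9, 17, 22, 8, 0, 6]
i=4: items[4] = 8+22 = 30 → [2, 9, 17, 22, 30, 0, 6]
i=5: items[5] = 0+30 = 30 → [2, 9, 17, 22, 30, 30, 6]
i=6: items[6] = 6+30 = 36 → [2, 9, 17, 22, 30, 30, 36]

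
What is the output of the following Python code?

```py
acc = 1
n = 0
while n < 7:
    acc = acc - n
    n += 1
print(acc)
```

n=0: acc = 1-0 = 1
n=1: acc = 1-1 = 0
n=2: acc = 0-2 = -2
n=3: acc = (-2)-3 = -5
n=4: acc = (-5)-4 = -9
n=5: acc = (-9)-5 = -14
n=6: acc = (-14)-6 = -20

-20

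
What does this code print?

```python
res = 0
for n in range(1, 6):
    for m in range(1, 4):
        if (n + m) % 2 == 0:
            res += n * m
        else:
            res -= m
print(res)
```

n=1,m=1: even sum, res = 0+1 = 1
n=1,m=2: odd sum, res = 1-2 = -1
n=1,m=3: even sum, res = (-1)+3 = 2
n=2,m=1: odd sum, res = 2-1 = 1
n=2,m=2: even sum, res = 1+4 = 5
n=2,m=3: odd sum, res = 5-3 = 2
n=3,m=1: even sum, res = 2+3 = 5
n=3,m=2: odd sum, res = 5-2 = 3
n=3,m=3: even sum, res = 3+9 = 12
n=4,m=1: odd sum, res = 12-1 = 11
n=4,m=2: even sum, res = 11+8 = 19
n=4,m=3: odd sum, res = 19-3 = 16
n=5,m=1: even sum, res = 16+5 = 21
n=5,m=2: odd sum, res = 21-2 = 19
n=5,m=3: even sum, res = 19+15 = 34

34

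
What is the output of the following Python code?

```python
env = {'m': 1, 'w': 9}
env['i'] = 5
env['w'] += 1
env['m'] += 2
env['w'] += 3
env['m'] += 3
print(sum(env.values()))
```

env['i'] = 5 → {'m': 1, 'w': 9, 'i': 5}
env['w'] = 9+1 = 10 → {'m': 1, 'w': 10, 'i': 5}
env['m'] = 1+2 = 3 → {'m': 3, 'w': 10, 'i': 5}
env['w'] = 10+3 = 13 → {'m': 3, 'w': 13, 'i': 5}
env['m'] = 3+3 = 6 → {'m': 6, 'w': 13, 'i': 5}
sum of values = 24

24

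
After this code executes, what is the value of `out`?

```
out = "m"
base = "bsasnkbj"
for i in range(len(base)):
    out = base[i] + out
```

'jbknsasbm'

i=0: prepend 'b' → 'bm'
i=1: prepend 's' → 'sbm'
i=2: prepend 'a' → 'asbm'
i=3: prepend 's' → 'sasbm'
i=4: prepend 'n' → 'nsasbm'
i=5: prepend 'k' → 'knsasbm'
i=6: prepend 'b' → 'bknsasbm'
i=7: prepend 'j' → 'jbknsasbm'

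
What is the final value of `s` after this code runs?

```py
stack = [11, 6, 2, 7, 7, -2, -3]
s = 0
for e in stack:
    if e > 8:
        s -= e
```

-11

e=11: >8, s = 0-11 = -11
e=6: not >8
e=2: not >8
e=7: not >8
e=7: not >8
e=-2: not >8
e=-3: not >8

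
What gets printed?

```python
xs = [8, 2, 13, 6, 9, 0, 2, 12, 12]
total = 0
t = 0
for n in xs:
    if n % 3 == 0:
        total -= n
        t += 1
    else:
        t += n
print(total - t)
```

n=8: not %3==0; t=8
n=2: not %3==0; t=10
n=13: not %3==0; t=23
n=6: %3==0, total = 0-6 = -6; t=24
n=9: %3==0, total = (-6)-9 = -15; t=25
n=0: %3==0, total = (-15)-0 = -15; t=26
n=2: not %3==0; t=28
n=12: %3==0, total = (-15)-12 = -27; t=29
n=12: %3==0, total = (-27)-12 = -39; t=30
total-t = (-39)-30 = -69

-69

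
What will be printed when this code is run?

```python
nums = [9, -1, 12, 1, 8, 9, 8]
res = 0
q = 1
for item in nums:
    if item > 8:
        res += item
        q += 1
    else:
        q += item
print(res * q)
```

item=9: >8, res = 0+9 = 9; q=2
item=-1: not >8; q=1
item=12: >8, res = 9+12 = 21; q=2
item=1: not >8; q=3
item=8: not >8; q=11
item=9: >8, res = 21+9 = 30; q=12
item=8: not >8; q=20
res*q = 30*20 = 600

600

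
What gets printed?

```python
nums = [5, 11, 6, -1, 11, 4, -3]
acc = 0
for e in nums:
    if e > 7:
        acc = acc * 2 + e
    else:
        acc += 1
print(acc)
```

e=5: not >7, acc = 0+1 = 1
e=11: >7, acc = 1*2+11 = 13
e=6: not >7, acc = 13+1 = 14
e=-1: not >7, acc = 14+1 = 15
e=11: >7, acc = 15*2+11 = 41
e=4: not >7, acc = 41+1 = 42
e=-3: not >7, acc = 42+1 = 43

43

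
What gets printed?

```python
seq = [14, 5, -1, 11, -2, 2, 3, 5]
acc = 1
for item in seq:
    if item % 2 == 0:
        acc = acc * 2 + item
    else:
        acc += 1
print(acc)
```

76

item=14: even, acc = 1*2+14 = 16
item=5: not even, acc = 16+1 = 17
item=-1: not even, acc = 17+1 = 18
item=11: not even, acc = 18+1 = 19
item=-2: even, acc = 19*2+(-2) = 36
item=2: even, acc = 36*2+2 = 74
item=3: not even, acc = 74+1 = 75
item=5: not even, acc = 75+1 = 76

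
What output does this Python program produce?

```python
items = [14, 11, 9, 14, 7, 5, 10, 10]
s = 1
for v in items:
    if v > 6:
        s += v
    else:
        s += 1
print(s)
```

v=14: >6, s = 1+14 = 15
v=11: >6, s = 15+11 = 26
v=9: >6, s = 26+9 = 35
v=14: >6, s = 35+14 = 49
v=7: >6, s = 49+7 = 56
v=5: not >6, s = 56+1 = 57
v=10: >6, s = 57+10 = 67
v=10: >6, s = 67+10 = 77

77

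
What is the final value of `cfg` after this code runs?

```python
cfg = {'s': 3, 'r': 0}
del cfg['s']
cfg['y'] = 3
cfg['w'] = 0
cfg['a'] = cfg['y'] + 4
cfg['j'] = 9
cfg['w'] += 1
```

del 's' → {'r': 0}
cfg['y'] = 3 → {'r': 0, 'y': 3}
cfg['w'] = 0 → {'r': 0, 'y': 3, 'w': 0}
cfg['a'] = cfg['y']+4 = 7 → {'r': 0, 'y': 3, 'w': 0, 'a': 7}
cfg['j'] = 9 → {'r': 0, 'y': 3, 'w': 0, 'a': 7, 'j': 9}
cfg['w'] = 0+1 = 1 → {'r': 0, 'y': 3, 'w': 1, 'a': 7, 'j': 9}

{'r': 0, 'y': 3, 'w': 1, 'a': 7, 'j': 9}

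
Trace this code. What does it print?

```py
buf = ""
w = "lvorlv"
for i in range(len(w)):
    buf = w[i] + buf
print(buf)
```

i=0: prepend 'l' → 'l'
i=1: prepend 'v' → 'vl'
i=2: prepend 'o' → 'ovl'
i=3: prepend 'r' → 'rovl'
i=4: prepend 'l' → 'lrovl'
i=5: prepend 'v' → 'vlrovl'

vlrovl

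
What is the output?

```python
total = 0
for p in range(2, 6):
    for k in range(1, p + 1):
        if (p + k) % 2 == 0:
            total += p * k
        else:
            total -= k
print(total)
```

p=2,k=1: odd sum, total = 0-1 = -1
p=2,k=2: even sum, total = (-1)+4 = 3
p=3,k=1: even sum, total = 3+3 = 6
p=3,k=2: odd sum, total = 6-2 = 4
p=3,k=3: even sum, total = 4+9 = 13
p=4,k=1: odd sum, total = 13-1 = 12
p=4,k=2: even sum, total = 12+8 = 20
p=4,k=3: odd sum, total = 20-3 = 17
p=4,k=4: even sum, total = 17+16 = 33
p=5,k=1: even sum, total = 33+5 = 38
p=5,k=2: odd sum, total = 38-2 = 36
p=5,k=3: even sum, total = 36+15 = 51
p=5,k=4: odd sum, total = 51-4 = 47
p=5,k=5: even sum, total = 47+25 = 72

72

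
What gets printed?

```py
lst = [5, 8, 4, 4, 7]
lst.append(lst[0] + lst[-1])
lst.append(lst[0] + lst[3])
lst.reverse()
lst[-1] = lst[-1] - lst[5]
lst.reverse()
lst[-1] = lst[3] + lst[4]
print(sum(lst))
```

append lst[0]+lst[-1] = 5+7 = 12 → [5, 8, 4, 4, 7, 12]
append lst[0]+lst[3] = 5+4 = 9 → [5, 8, 4, 4, 7, 12, 9]
reverse → [9, 12, 7, 4, 4, 8, 5]
lst[-1] = lst[-1]-lst[5] = 5-8 = -3 → [9, 12, 7, 4, 4, 8, -3]
reverse → [-3, 8, 4, 4, 7, 12, 9]
lst[-1] = lst[3]+lst[4] = 4+7 = 11 → [-3, 8, 4, 4, 7, 12, 11]
sum = 43

43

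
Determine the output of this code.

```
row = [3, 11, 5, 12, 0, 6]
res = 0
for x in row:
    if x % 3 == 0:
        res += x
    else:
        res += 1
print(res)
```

23

x=3: %3==0, res = 0+3 = 3
x=11: not %3==0, res = 3+1 = 4
x=5: not %3==0, res = 4+1 = 5
x=12: %3==0, res = 5+12 = 17
x=0: %3==0, res = 17+0 = 17
x=6: %3==0, res = 17+6 = 23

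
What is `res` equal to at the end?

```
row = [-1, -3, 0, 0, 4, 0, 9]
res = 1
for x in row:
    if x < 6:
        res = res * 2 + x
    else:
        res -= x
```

x=-1: <6, res = 1*2+(-1) = 1
x=-3: <6, res = 1*2+(-3) = -1
x=0: <6, res = (-1)*2+0 = -2
x=0: <6, res = (-2)*2+0 = -4
x=4: <6, res = (-4)*2+4 = -4
x=0: <6, res = (-4)*2+0 = -8
x=9: not <6, res = (-8)-9 = -17

-17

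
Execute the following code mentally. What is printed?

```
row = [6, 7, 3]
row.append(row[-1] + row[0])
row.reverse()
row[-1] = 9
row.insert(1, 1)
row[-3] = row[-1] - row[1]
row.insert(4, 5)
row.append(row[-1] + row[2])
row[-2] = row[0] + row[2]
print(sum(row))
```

append row[-1]+row[0] = 3+6 = 9 → [6, 7, 3, 9]
reverse → [9, 3, 7, 6]
row[-1] = 9 → [9, 3, 7, 9]
insert 1 at 1 → [9, 1, 3, 7, 9]
row[-3] = row[-1]-row[1] = 9-1 = 8 → [9, 1, 8, 7, 9]
insert 5 at 4 → [9, 1, 8, 7, 5, 9]
append row[-1]+row[2] = 9+8 = 17 → [9, 1, 8, 7, 5, 9, 17]
row[-2] = row[0]+row[2] = 9+8 = 17 → [9, 1, 8, 7, 5, 17, 17]
sum = 64

64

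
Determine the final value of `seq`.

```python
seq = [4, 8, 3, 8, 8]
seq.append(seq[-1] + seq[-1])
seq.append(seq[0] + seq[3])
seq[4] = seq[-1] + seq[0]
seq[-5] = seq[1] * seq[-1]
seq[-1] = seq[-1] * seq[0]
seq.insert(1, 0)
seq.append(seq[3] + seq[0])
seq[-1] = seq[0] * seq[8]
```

append seq[-1]+seq[-1] = 8+8 = 16 → [4, 8, 3, 8, 8, 16]
append seq[0]+seq[3] = 4+8 = 12 → [4, 8, 3, 8, 8, 16, 12]
seq[4] = seq[-1]+seq[0] = 12+4 = 16 → [4, 8, 3, 8, 16, 16, 12]
seq[-5] = seq[1]*seq[-1] = 8*12 = 96 → [4, 8, 96, 8, 16, 16, 12]
seq[-1] = seq[-1]*seq[0] = 12*4 = 48 → [4, 8, 96, 8, 16, 16, 48]
insert 0 at 1 → [4, 0, 8, 96, 8, 16, 16, 48]
append seq[3]+seq[0] = 96+4 = 100 → [4, 0, 8, 96, 8, 16, 16, 48, 100]
seq[-1] = seq[0]*seq[8] = 4*100 = 400 → [4, 0, 8, 96, 8, 16, 16, 48, 400]

[4, 0, 8, 96, 8, 16, 16, 48, 400]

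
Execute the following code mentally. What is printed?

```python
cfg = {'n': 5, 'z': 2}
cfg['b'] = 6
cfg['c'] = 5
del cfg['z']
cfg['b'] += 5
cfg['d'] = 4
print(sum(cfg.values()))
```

25

cfg['b'] = 6 → {'n': 5, 'z': 2, 'b': 6}
cfg['c'] = 5 → {'n': 5, 'z': 2, 'b': 6, 'c': 5}
del 'z' → {'n': 5, 'b': 6, 'c': 5}
cfg['b'] = 6+5 = 11 → {'n': 5, 'b': 11, 'c': 5}
cfg['d'] = 4 → {'n': 5, 'b': 11, 'c': 5, 'd': 4}
sum of values = 25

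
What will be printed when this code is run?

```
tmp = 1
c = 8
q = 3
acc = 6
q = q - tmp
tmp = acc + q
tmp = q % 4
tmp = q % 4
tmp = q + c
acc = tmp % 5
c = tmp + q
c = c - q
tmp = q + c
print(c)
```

10

q = 3-1 = 2
tmp = 6+2 = 8
tmp = 2%4 = 2
tmp = 2%4 = 2
tmp = 2+8 = 10
acc = 10%5 = 0
c = 10+2 = 12
c = 12-2 = 10
tmp = 2+10 = 12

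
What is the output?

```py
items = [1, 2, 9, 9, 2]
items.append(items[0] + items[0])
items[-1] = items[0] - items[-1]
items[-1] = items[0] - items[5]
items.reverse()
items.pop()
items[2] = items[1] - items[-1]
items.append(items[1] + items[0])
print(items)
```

[2, 2, 0, 9, 2, 4]

append items[0]+items[0] = 1+1 = 2 → [1, 2, 9, 9, 2, 2]
items[-1] = items[0]-items[-1] = 1-2 = -1 → [1, 2, 9, 9, 2, -1]
items[-1] = items[0]-items[5] = 1-(-1) = 2 → [1, 2, 9, 9, 2, 2]
reverse → [2, 2, 9, 9, 2, 1]
pop() removes 1 → [2, 2, 9, 9, 2]
items[2] = items[1]-items[-1] = 2-2 = 0 → [2, 2, 0, 9, 2]
append items[1]+items[0] = 2+2 = 4 → [2, 2, 0, 9, 2, 4]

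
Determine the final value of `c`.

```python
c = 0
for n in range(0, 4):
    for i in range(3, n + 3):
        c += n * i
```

n=1,i=3: c = 0+3 = 3
n=2,i=3: c = 3+6 = 9
n=2,i=4: c = 9+8 = 17
n=3,i=3: c = 17+9 = 26
n=3,i=4: c = 26+12 = 38
n=3,i=5: c = 38+15 = 53

53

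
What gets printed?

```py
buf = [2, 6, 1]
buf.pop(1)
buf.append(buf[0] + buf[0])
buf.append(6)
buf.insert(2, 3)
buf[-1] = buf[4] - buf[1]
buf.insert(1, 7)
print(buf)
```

pop(1) removes 6 → [2, 1]
append buf[0]+buf[0] = 2+2 = 4 → [2, 1, 4]
append 6 → [2, 1, 4, 6]
insert 3 at 2 → [2, 1, 3, 4, 6]
buf[-1] = buf[4]-buf[1] = 6-1 = 5 → [2, 1, 3, 4, 5]
insert 7 at 1 → [2, 7, 1, 3, 4, 5]

[2, 7, 1, 3, 4, 5]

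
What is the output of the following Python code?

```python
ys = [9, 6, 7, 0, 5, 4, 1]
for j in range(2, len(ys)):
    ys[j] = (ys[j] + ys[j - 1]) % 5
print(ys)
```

j=2: ys[2] = (7+6)%5 = 3 → [9, 6, 3, 0, 5, 4, 1]
j=3: ys[3] = (0+3)%5 = 3 → [9, 6, 3, 3, 5, 4, 1]
j=4: ys[4] = (5+3)%5 = 3 → [9, 6, 3, 3, 3, 4, 1]
j=5: ys[5] = (4+3)%5 = 2 → [9, 6, 3, 3, 3, 2, 1]
j=6: ys[6] = (1+2)%5 = 3 → [9, 6, 3, 3, 3, 2, 3]

[9, 6, 3, 3, 3, 2, 3]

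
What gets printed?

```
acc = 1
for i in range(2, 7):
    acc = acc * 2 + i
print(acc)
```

120

i=2: acc = 1*2+2 = 4
i=3: acc = 4*2+3 = 11
i=4: acc = 11*2+4 = 26
i=5: acc = 26*2+5 = 57
i=6: acc = 57*2+6 = 120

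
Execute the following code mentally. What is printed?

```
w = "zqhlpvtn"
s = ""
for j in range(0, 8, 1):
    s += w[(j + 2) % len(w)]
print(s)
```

j=0: add w[2]='h' → 'h'
j=1: add w[3]='l' → 'hl'
j=2: add w[4]='p' → 'hlp'
j=3: add w[5]='v' → 'hlpv'
j=4: add w[6]='t' → 'hlpvt'
j=5: add w[7]='n' → 'hlpvtn'
j=6: add w[0]='z' → 'hlpvtnz'
j=7: add w[1]='q' → 'hlpvtnzq'

hlpvtnzq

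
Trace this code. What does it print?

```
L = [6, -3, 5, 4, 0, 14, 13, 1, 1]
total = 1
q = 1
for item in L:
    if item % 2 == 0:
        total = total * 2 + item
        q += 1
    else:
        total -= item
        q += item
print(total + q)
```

85

item=6: even, total = 1*2+6 = 8; q=2
item=-3: not even, total = 8-(-3) = 11; q=-1
item=5: not even, total = 11-5 = 6; q=4
item=4: even, total = 6*2+4 = 16; q=5
item=0: even, total = 16*2+0 = 32; q=6
item=14: even, total = 32*2+14 = 78; q=7
item=13: not even, total = 78-13 = 65; q=20
item=1: not even, total = 65-1 = 64; q=21
item=1: not even, total = 64-1 = 63; q=22
total+q = 63+22 = 85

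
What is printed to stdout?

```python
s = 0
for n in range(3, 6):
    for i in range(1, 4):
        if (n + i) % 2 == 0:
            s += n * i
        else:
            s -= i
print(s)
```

32

n=3,i=1: even sum, s = 0+3 = 3
n=3,i=2: odd sum, s = 3-2 = 1
n=3,i=3: even sum, s = 1+9 = 10
n=4,i=1: odd sum, s = 10-1 = 9
n=4,i=2: even sum, s = 9+8 = 17
n=4,i=3: odd sum, s = 17-3 = 14
n=5,i=1: even sum, s = 14+5 = 19
n=5,i=2: odd sum, s = 19-2 = 17
n=5,i=3: even sum, s = 17+15 = 32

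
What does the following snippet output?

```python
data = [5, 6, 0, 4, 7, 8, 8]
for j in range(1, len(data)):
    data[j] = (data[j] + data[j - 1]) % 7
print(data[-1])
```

j=1: data[1] = (6+5)%7 = 4 → [5, 4, 0, 4, 7, 8, 8]
j=2: data[2] = (0+4)%7 = 4 → [5, 4, 4, 4, 7, 8, 8]
j=3: data[3] = (4+4)%7 = 1 → [5, 4, 4, 1, 7, 8, 8]
j=4: data[4] = (7+1)%7 = 1 → [5, 4, 4, 1, 1, 8, 8]
j=5: data[5] = (8+1)%7 = 2 → [5, 4, 4, 1, 1, 2, 8]
j=6: data[6] = (8+2)%7 = 3 → [5, 4, 4, 1, 1, 2, 3]

3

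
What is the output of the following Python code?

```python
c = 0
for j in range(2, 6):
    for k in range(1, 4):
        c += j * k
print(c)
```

84

j=2,k=1: c = 0+2 = 2
j=2,k=2: c = 2+4 = 6
j=2,k=3: c = 6+6 = 12
j=3,k=1: c = 12+3 = 15
j=3,k=2: c = 15+6 = 21
j=3,k=3: c = 21+9 = 30
j=4,k=1: c = 30+4 = 34
j=4,k=2: c = 34+8 = 42
j=4,k=3: c = 42+12 = 54
j=5,k=1: c = 54+5 = 59
j=5,k=2: c = 59+10 = 69
j=5,k=3: c = 69+15 = 84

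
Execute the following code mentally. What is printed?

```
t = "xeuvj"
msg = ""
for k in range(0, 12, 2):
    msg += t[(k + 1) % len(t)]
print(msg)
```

evxuje

k=0: add t[1]='e' → 'e'
k=2: add t[3]='v' → 'ev'
k=4: add t[0]='x' → 'evx'
k=6: add t[2]='u' → 'evxu'
k=8: add t[4]='j' → 'evxuj'
k=10: add t[1]='e' → 'evxuje'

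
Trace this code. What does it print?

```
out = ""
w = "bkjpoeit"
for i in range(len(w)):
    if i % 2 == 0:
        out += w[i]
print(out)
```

i=0: add 'b' → 'b'
i=1: skip
i=2: add 'j' → 'bj'
i=3: skip
i=4: add 'o' → 'bjo'
i=5: skip
i=6: add 'i' → 'bjoi'
i=7: skip

bjoi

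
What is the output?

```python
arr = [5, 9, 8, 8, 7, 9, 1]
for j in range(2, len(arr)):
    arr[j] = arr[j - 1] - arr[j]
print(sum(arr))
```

-53

j=2: arr[2] = 9-8 = 1 → [5, 9, 1, 8, 7, 9, 1]
j=3: arr[3] = 1-8 = -7 → [5, 9, 1, -7, 7, 9, 1]
j=4: arr[4] = (-7)-7 = -14 → [5, 9, 1, -7, -14, 9, 1]
j=5: arr[5] = (-14)-9 = -23 → [5, 9, 1, -7, -14, -23, 1]
j=6: arr[6] = (-23)-1 = -24 → [5, 9, 1, -7, -14, -23, -24]
sum = -53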